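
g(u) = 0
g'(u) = 0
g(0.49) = 0.00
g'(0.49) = 0.00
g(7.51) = 0.00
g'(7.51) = 0.00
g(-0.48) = 0.00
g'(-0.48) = 0.00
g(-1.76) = 0.00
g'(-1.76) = 0.00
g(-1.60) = 0.00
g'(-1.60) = 0.00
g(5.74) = 0.00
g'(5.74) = 0.00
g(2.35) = 0.00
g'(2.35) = 0.00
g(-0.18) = 0.00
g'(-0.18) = 0.00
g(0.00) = 0.00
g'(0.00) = 0.00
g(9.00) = 0.00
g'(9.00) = 0.00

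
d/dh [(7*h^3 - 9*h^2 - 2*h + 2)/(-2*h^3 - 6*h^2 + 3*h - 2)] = (-60*h^4 + 34*h^3 - 69*h^2 + 60*h - 2)/(4*h^6 + 24*h^5 + 24*h^4 - 28*h^3 + 33*h^2 - 12*h + 4)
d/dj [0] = 0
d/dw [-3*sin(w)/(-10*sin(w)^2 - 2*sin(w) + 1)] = 3*(5*cos(2*w) - 6)*cos(w)/(10*sin(w)^2 + 2*sin(w) - 1)^2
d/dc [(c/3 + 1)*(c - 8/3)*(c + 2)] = c^2 + 14*c/9 - 22/9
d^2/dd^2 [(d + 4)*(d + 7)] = 2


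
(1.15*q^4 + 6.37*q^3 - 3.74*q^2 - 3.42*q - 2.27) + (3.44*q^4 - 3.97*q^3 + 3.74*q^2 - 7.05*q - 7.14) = 4.59*q^4 + 2.4*q^3 - 10.47*q - 9.41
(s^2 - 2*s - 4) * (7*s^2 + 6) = 7*s^4 - 14*s^3 - 22*s^2 - 12*s - 24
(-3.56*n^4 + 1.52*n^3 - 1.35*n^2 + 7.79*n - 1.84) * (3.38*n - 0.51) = -12.0328*n^5 + 6.9532*n^4 - 5.3382*n^3 + 27.0187*n^2 - 10.1921*n + 0.9384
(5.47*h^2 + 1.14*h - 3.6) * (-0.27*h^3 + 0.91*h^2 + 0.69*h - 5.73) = -1.4769*h^5 + 4.6699*h^4 + 5.7837*h^3 - 33.8325*h^2 - 9.0162*h + 20.628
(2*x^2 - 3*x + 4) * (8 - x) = -2*x^3 + 19*x^2 - 28*x + 32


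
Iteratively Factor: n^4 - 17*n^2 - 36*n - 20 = (n + 2)*(n^3 - 2*n^2 - 13*n - 10) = (n + 1)*(n + 2)*(n^2 - 3*n - 10) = (n - 5)*(n + 1)*(n + 2)*(n + 2)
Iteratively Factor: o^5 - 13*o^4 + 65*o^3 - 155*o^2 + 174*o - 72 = (o - 3)*(o^4 - 10*o^3 + 35*o^2 - 50*o + 24) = (o - 3)*(o - 1)*(o^3 - 9*o^2 + 26*o - 24) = (o - 3)^2*(o - 1)*(o^2 - 6*o + 8) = (o - 3)^2*(o - 2)*(o - 1)*(o - 4)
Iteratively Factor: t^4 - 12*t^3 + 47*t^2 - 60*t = (t - 4)*(t^3 - 8*t^2 + 15*t) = (t - 4)*(t - 3)*(t^2 - 5*t) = (t - 5)*(t - 4)*(t - 3)*(t)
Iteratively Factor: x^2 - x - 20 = (x - 5)*(x + 4)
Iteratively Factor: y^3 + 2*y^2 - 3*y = (y + 3)*(y^2 - y) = y*(y + 3)*(y - 1)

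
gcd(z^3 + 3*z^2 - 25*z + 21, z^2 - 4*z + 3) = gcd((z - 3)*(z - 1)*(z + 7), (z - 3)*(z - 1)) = z^2 - 4*z + 3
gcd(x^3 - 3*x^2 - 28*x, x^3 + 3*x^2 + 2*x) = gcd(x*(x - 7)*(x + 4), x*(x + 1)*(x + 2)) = x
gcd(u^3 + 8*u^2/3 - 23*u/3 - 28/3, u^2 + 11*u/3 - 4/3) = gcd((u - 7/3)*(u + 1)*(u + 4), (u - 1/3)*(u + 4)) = u + 4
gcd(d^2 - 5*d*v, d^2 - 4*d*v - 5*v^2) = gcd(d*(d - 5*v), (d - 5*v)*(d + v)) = -d + 5*v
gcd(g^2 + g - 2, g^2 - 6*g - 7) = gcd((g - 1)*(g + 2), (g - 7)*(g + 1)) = 1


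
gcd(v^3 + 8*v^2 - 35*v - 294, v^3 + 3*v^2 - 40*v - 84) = v^2 + v - 42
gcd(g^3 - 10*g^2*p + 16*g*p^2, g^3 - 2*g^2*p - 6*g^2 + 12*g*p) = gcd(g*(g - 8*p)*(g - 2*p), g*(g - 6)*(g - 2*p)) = -g^2 + 2*g*p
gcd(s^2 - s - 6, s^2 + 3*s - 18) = s - 3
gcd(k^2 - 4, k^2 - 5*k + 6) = k - 2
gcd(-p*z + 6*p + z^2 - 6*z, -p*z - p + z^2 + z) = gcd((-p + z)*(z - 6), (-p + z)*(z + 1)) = -p + z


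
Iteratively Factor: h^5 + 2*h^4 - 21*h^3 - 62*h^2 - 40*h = (h + 4)*(h^4 - 2*h^3 - 13*h^2 - 10*h) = (h - 5)*(h + 4)*(h^3 + 3*h^2 + 2*h) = h*(h - 5)*(h + 4)*(h^2 + 3*h + 2) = h*(h - 5)*(h + 2)*(h + 4)*(h + 1)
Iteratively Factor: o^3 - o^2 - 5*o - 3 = (o + 1)*(o^2 - 2*o - 3) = (o - 3)*(o + 1)*(o + 1)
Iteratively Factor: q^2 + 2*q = (q)*(q + 2)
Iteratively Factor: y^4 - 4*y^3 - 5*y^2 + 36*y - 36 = (y - 2)*(y^3 - 2*y^2 - 9*y + 18) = (y - 3)*(y - 2)*(y^2 + y - 6) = (y - 3)*(y - 2)^2*(y + 3)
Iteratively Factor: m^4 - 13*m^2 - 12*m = (m + 3)*(m^3 - 3*m^2 - 4*m) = (m - 4)*(m + 3)*(m^2 + m) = m*(m - 4)*(m + 3)*(m + 1)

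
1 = 1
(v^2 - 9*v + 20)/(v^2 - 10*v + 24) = (v - 5)/(v - 6)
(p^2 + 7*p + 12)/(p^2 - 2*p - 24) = (p + 3)/(p - 6)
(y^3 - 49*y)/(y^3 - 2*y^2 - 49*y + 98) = y/(y - 2)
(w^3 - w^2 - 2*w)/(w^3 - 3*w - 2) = w/(w + 1)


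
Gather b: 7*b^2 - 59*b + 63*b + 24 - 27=7*b^2 + 4*b - 3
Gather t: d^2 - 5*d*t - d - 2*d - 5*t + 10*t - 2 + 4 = d^2 - 3*d + t*(5 - 5*d) + 2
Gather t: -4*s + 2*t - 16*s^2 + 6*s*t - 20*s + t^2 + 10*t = -16*s^2 - 24*s + t^2 + t*(6*s + 12)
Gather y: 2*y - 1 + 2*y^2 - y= 2*y^2 + y - 1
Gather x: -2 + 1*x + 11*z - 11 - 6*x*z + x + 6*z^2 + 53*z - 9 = x*(2 - 6*z) + 6*z^2 + 64*z - 22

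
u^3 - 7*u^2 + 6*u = u*(u - 6)*(u - 1)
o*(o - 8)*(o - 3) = o^3 - 11*o^2 + 24*o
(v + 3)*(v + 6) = v^2 + 9*v + 18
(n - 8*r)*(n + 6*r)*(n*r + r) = n^3*r - 2*n^2*r^2 + n^2*r - 48*n*r^3 - 2*n*r^2 - 48*r^3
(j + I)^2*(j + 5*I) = j^3 + 7*I*j^2 - 11*j - 5*I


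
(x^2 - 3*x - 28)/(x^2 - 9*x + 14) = (x + 4)/(x - 2)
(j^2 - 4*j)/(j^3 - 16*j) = 1/(j + 4)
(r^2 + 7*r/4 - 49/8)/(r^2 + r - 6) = (r^2 + 7*r/4 - 49/8)/(r^2 + r - 6)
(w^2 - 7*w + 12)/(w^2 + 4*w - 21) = (w - 4)/(w + 7)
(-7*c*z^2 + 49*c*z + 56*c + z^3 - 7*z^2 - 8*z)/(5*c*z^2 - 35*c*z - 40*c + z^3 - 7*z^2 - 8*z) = (-7*c + z)/(5*c + z)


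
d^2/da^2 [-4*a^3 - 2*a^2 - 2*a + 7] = -24*a - 4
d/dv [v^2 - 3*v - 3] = 2*v - 3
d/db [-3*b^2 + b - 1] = 1 - 6*b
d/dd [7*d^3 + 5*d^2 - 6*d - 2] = 21*d^2 + 10*d - 6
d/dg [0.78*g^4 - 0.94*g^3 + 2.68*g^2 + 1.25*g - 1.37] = 3.12*g^3 - 2.82*g^2 + 5.36*g + 1.25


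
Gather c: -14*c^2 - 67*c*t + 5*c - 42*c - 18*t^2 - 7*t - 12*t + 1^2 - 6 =-14*c^2 + c*(-67*t - 37) - 18*t^2 - 19*t - 5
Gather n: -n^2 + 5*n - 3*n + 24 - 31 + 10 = -n^2 + 2*n + 3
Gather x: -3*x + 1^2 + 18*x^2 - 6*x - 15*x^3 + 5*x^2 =-15*x^3 + 23*x^2 - 9*x + 1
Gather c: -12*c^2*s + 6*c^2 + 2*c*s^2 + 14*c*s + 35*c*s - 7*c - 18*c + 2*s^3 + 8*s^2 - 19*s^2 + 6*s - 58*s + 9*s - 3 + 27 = c^2*(6 - 12*s) + c*(2*s^2 + 49*s - 25) + 2*s^3 - 11*s^2 - 43*s + 24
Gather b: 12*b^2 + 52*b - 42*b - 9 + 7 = 12*b^2 + 10*b - 2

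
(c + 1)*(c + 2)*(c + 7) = c^3 + 10*c^2 + 23*c + 14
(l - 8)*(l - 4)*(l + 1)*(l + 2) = l^4 - 9*l^3 - 2*l^2 + 72*l + 64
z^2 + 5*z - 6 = (z - 1)*(z + 6)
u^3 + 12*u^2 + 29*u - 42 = (u - 1)*(u + 6)*(u + 7)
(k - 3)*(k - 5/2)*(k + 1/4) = k^3 - 21*k^2/4 + 49*k/8 + 15/8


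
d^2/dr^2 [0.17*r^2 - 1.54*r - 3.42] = 0.340000000000000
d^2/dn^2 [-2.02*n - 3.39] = 0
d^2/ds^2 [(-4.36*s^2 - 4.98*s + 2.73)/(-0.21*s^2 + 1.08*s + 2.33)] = (2.416932*s^3 + 12.07773*s^2 + 18.335268*s + 13.236542)/(0.009261*s^6 - 0.142884*s^5 + 0.426573*s^4 + 1.910952*s^3 - 4.732929*s^2 - 17.589636*s - 12.649337)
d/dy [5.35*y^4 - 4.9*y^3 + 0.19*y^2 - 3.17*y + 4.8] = 21.4*y^3 - 14.7*y^2 + 0.38*y - 3.17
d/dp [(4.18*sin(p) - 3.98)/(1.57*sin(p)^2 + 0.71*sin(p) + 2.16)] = (-6.5626*sin(p)^2 + 12.4972*sin(p) + 11.8546)*cos(p)/(2.4649*sin(p)^4 + 2.2294*sin(p)^3 + 7.2865*sin(p)^2 + 3.0672*sin(p) + 4.6656)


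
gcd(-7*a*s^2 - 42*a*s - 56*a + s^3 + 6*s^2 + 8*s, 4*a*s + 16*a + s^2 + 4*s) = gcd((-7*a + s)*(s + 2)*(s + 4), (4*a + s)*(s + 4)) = s + 4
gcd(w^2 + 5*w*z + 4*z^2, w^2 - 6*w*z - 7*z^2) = w + z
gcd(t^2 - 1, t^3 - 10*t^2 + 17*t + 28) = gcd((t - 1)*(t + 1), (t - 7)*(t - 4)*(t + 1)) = t + 1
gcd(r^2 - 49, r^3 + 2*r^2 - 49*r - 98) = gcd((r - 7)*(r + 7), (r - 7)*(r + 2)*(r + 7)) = r^2 - 49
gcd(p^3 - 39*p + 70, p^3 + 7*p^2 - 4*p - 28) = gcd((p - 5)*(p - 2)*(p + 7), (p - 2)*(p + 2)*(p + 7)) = p^2 + 5*p - 14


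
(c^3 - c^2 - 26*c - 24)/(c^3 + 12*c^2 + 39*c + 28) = (c - 6)/(c + 7)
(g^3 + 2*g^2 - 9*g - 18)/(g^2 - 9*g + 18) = (g^2 + 5*g + 6)/(g - 6)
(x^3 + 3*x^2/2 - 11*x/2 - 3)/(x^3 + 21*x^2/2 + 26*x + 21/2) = (x - 2)/(x + 7)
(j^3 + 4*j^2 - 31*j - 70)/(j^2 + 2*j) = j + 2 - 35/j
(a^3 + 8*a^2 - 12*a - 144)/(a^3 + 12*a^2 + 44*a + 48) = (a^2 + 2*a - 24)/(a^2 + 6*a + 8)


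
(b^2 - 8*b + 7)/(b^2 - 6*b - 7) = (b - 1)/(b + 1)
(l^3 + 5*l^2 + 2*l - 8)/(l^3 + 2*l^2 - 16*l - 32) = (l - 1)/(l - 4)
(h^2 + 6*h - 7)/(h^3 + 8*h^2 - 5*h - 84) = (h - 1)/(h^2 + h - 12)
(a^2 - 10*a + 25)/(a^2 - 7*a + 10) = (a - 5)/(a - 2)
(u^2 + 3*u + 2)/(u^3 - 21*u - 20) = (u + 2)/(u^2 - u - 20)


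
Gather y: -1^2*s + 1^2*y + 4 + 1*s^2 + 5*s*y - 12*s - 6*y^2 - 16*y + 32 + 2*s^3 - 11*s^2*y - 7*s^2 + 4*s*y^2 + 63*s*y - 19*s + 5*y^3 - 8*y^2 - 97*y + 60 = 2*s^3 - 6*s^2 - 32*s + 5*y^3 + y^2*(4*s - 14) + y*(-11*s^2 + 68*s - 112) + 96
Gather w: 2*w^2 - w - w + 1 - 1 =2*w^2 - 2*w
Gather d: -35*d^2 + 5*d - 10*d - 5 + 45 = -35*d^2 - 5*d + 40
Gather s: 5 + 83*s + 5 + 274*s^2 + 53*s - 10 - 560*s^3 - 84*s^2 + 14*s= -560*s^3 + 190*s^2 + 150*s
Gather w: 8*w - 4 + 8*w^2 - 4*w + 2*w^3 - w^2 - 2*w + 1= 2*w^3 + 7*w^2 + 2*w - 3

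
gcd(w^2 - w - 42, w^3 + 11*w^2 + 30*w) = w + 6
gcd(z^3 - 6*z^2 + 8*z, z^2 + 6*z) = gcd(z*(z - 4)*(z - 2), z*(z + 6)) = z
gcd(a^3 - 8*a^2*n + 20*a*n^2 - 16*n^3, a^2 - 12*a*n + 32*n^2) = a - 4*n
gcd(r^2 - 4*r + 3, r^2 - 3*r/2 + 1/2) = r - 1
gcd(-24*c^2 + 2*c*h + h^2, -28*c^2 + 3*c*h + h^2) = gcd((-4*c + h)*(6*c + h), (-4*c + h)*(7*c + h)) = 4*c - h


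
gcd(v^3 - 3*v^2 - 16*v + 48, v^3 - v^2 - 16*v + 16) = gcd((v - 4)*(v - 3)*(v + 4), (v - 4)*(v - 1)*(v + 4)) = v^2 - 16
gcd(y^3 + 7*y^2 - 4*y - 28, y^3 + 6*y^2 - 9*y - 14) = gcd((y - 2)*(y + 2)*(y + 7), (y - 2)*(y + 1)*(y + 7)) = y^2 + 5*y - 14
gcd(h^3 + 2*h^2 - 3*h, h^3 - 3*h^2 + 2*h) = h^2 - h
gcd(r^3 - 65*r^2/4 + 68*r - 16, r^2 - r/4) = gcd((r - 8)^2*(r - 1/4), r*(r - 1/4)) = r - 1/4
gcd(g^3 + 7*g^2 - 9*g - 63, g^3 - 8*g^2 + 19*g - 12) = g - 3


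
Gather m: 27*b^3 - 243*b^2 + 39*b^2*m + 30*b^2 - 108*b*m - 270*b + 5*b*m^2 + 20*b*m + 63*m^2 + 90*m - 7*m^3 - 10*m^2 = 27*b^3 - 213*b^2 - 270*b - 7*m^3 + m^2*(5*b + 53) + m*(39*b^2 - 88*b + 90)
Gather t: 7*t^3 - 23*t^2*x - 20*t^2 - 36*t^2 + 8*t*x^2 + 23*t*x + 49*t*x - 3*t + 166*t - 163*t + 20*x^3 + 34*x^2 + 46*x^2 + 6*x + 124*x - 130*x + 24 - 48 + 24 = 7*t^3 + t^2*(-23*x - 56) + t*(8*x^2 + 72*x) + 20*x^3 + 80*x^2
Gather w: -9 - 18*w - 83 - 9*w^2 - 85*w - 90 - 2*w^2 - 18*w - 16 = -11*w^2 - 121*w - 198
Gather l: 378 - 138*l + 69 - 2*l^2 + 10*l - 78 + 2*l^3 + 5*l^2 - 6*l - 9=2*l^3 + 3*l^2 - 134*l + 360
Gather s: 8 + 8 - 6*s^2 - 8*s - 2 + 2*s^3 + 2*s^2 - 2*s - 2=2*s^3 - 4*s^2 - 10*s + 12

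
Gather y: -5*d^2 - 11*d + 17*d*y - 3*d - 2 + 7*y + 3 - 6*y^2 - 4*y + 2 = -5*d^2 - 14*d - 6*y^2 + y*(17*d + 3) + 3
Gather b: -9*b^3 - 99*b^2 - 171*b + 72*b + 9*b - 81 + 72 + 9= -9*b^3 - 99*b^2 - 90*b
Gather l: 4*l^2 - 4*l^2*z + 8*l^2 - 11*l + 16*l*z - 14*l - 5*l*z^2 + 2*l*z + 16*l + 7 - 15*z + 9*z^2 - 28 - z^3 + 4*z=l^2*(12 - 4*z) + l*(-5*z^2 + 18*z - 9) - z^3 + 9*z^2 - 11*z - 21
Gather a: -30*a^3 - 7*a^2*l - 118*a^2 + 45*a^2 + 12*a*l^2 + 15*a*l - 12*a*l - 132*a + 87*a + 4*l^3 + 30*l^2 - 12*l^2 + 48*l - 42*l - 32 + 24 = -30*a^3 + a^2*(-7*l - 73) + a*(12*l^2 + 3*l - 45) + 4*l^3 + 18*l^2 + 6*l - 8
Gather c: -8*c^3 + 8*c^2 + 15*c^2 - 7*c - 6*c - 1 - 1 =-8*c^3 + 23*c^2 - 13*c - 2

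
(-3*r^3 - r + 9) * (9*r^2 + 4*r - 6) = -27*r^5 - 12*r^4 + 9*r^3 + 77*r^2 + 42*r - 54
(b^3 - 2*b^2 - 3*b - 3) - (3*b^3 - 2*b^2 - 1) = -2*b^3 - 3*b - 2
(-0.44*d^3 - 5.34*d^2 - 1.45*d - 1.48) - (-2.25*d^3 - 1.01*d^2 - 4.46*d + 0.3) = 1.81*d^3 - 4.33*d^2 + 3.01*d - 1.78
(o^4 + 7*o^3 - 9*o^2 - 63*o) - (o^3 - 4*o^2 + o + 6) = o^4 + 6*o^3 - 5*o^2 - 64*o - 6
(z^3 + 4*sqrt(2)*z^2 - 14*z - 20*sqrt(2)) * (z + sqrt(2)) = z^4 + 5*sqrt(2)*z^3 - 6*z^2 - 34*sqrt(2)*z - 40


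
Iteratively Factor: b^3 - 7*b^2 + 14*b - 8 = (b - 4)*(b^2 - 3*b + 2) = (b - 4)*(b - 2)*(b - 1)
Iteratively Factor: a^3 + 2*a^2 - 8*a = (a + 4)*(a^2 - 2*a) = (a - 2)*(a + 4)*(a)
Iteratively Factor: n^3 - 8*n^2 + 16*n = (n - 4)*(n^2 - 4*n) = n*(n - 4)*(n - 4)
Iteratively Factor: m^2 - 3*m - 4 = (m + 1)*(m - 4)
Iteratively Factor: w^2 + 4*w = (w + 4)*(w)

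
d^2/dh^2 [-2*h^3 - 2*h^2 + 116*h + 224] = -12*h - 4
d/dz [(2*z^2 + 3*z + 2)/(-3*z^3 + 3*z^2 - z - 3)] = (6*z^4 + 18*z^3 + 7*z^2 - 24*z - 7)/(9*z^6 - 18*z^5 + 15*z^4 + 12*z^3 - 17*z^2 + 6*z + 9)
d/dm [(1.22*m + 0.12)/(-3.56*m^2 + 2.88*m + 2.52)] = (4.3432*m^2 + 0.8544*m + 2.7288)/(12.6736*m^4 - 20.5056*m^3 - 9.648*m^2 + 14.5152*m + 6.3504)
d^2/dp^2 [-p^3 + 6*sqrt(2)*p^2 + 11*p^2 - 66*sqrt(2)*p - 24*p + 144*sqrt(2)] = -6*p + 12*sqrt(2) + 22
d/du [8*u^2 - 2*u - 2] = 16*u - 2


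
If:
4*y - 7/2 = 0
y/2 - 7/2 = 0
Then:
No Solution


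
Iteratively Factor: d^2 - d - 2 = (d - 2)*(d + 1)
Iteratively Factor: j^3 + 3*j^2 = (j + 3)*(j^2) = j*(j + 3)*(j)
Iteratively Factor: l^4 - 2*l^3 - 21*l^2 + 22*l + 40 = (l - 2)*(l^3 - 21*l - 20) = (l - 5)*(l - 2)*(l^2 + 5*l + 4) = (l - 5)*(l - 2)*(l + 1)*(l + 4)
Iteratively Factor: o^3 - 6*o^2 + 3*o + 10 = (o + 1)*(o^2 - 7*o + 10) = (o - 5)*(o + 1)*(o - 2)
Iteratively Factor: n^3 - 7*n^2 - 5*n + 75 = (n - 5)*(n^2 - 2*n - 15) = (n - 5)*(n + 3)*(n - 5)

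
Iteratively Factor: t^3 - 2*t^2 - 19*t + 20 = (t - 1)*(t^2 - t - 20) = (t - 1)*(t + 4)*(t - 5)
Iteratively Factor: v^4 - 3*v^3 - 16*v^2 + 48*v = (v)*(v^3 - 3*v^2 - 16*v + 48) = v*(v - 3)*(v^2 - 16) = v*(v - 4)*(v - 3)*(v + 4)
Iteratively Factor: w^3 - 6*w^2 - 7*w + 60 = (w - 5)*(w^2 - w - 12) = (w - 5)*(w - 4)*(w + 3)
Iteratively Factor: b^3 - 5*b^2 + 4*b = (b - 4)*(b^2 - b) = (b - 4)*(b - 1)*(b)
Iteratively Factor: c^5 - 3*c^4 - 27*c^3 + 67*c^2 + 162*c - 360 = (c - 5)*(c^4 + 2*c^3 - 17*c^2 - 18*c + 72) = (c - 5)*(c - 2)*(c^3 + 4*c^2 - 9*c - 36) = (c - 5)*(c - 3)*(c - 2)*(c^2 + 7*c + 12) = (c - 5)*(c - 3)*(c - 2)*(c + 4)*(c + 3)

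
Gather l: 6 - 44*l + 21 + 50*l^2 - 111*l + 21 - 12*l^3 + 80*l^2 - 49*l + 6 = -12*l^3 + 130*l^2 - 204*l + 54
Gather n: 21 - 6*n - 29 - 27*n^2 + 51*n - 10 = -27*n^2 + 45*n - 18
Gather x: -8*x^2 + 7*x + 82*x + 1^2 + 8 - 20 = -8*x^2 + 89*x - 11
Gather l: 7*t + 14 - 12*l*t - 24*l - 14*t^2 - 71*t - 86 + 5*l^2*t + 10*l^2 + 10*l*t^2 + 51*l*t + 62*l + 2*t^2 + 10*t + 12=l^2*(5*t + 10) + l*(10*t^2 + 39*t + 38) - 12*t^2 - 54*t - 60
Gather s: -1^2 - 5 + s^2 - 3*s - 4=s^2 - 3*s - 10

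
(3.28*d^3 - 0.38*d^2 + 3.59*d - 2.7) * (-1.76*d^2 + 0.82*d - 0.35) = -5.7728*d^5 + 3.3584*d^4 - 7.778*d^3 + 7.8288*d^2 - 3.4705*d + 0.945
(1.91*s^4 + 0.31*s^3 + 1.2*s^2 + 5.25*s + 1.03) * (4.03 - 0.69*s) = -1.3179*s^5 + 7.4834*s^4 + 0.4213*s^3 + 1.2135*s^2 + 20.4468*s + 4.1509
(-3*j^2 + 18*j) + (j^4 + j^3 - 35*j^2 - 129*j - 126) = j^4 + j^3 - 38*j^2 - 111*j - 126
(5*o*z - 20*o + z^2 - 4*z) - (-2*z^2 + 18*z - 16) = 5*o*z - 20*o + 3*z^2 - 22*z + 16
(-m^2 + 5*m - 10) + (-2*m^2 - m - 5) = -3*m^2 + 4*m - 15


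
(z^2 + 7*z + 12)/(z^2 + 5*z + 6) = (z + 4)/(z + 2)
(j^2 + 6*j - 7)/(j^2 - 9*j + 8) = (j + 7)/(j - 8)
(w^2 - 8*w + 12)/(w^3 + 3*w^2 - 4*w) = (w^2 - 8*w + 12)/(w*(w^2 + 3*w - 4))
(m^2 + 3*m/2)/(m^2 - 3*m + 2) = m*(2*m + 3)/(2*(m^2 - 3*m + 2))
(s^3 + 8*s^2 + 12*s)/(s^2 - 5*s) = (s^2 + 8*s + 12)/(s - 5)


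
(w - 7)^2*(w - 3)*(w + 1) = w^4 - 16*w^3 + 74*w^2 - 56*w - 147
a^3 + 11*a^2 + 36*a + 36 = (a + 2)*(a + 3)*(a + 6)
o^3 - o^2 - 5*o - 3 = (o - 3)*(o + 1)^2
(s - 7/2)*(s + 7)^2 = s^3 + 21*s^2/2 - 343/2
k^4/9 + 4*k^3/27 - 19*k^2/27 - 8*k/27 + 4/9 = (k/3 + 1/3)*(k/3 + 1)*(k - 2)*(k - 2/3)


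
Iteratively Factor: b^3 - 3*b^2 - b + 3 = (b - 1)*(b^2 - 2*b - 3) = (b - 3)*(b - 1)*(b + 1)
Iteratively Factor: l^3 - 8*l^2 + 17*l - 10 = (l - 5)*(l^2 - 3*l + 2) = (l - 5)*(l - 1)*(l - 2)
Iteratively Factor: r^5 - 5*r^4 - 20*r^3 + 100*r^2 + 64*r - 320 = (r + 2)*(r^4 - 7*r^3 - 6*r^2 + 112*r - 160) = (r - 2)*(r + 2)*(r^3 - 5*r^2 - 16*r + 80) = (r - 5)*(r - 2)*(r + 2)*(r^2 - 16) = (r - 5)*(r - 2)*(r + 2)*(r + 4)*(r - 4)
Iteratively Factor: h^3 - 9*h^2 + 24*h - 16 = (h - 1)*(h^2 - 8*h + 16) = (h - 4)*(h - 1)*(h - 4)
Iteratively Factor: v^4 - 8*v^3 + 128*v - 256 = (v - 4)*(v^3 - 4*v^2 - 16*v + 64) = (v - 4)^2*(v^2 - 16) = (v - 4)^2*(v + 4)*(v - 4)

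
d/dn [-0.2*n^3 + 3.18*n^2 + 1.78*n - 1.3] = -0.6*n^2 + 6.36*n + 1.78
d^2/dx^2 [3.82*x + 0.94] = 0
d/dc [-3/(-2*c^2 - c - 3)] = 3*(-4*c - 1)/(2*c^2 + c + 3)^2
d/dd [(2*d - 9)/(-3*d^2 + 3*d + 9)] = (-2*d^2 + 2*d + (2*d - 9)*(2*d - 1) + 6)/(3*(-d^2 + d + 3)^2)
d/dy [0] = 0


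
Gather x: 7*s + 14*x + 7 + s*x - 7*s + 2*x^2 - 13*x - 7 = 2*x^2 + x*(s + 1)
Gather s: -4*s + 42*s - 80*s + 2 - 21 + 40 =21 - 42*s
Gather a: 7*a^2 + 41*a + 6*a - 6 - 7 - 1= 7*a^2 + 47*a - 14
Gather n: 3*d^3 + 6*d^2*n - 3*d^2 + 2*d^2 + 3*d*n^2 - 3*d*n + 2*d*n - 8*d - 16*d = 3*d^3 - d^2 + 3*d*n^2 - 24*d + n*(6*d^2 - d)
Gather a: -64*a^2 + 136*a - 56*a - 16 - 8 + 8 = -64*a^2 + 80*a - 16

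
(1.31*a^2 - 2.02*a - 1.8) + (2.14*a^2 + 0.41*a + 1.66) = 3.45*a^2 - 1.61*a - 0.14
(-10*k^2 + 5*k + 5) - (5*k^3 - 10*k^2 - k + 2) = -5*k^3 + 6*k + 3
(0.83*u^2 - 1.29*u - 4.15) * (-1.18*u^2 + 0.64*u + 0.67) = -0.9794*u^4 + 2.0534*u^3 + 4.6275*u^2 - 3.5203*u - 2.7805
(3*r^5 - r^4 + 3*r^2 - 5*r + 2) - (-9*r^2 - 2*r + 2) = 3*r^5 - r^4 + 12*r^2 - 3*r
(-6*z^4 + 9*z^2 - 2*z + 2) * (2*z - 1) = -12*z^5 + 6*z^4 + 18*z^3 - 13*z^2 + 6*z - 2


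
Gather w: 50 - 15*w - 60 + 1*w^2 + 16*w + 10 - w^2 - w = 0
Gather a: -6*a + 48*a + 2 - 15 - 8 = 42*a - 21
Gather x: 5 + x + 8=x + 13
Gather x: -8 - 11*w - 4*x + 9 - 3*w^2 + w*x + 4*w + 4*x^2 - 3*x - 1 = -3*w^2 - 7*w + 4*x^2 + x*(w - 7)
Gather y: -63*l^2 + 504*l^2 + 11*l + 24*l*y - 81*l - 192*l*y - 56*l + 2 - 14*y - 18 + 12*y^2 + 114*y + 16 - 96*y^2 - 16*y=441*l^2 - 126*l - 84*y^2 + y*(84 - 168*l)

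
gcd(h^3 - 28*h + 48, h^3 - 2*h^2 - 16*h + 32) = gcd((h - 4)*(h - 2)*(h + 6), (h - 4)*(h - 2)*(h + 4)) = h^2 - 6*h + 8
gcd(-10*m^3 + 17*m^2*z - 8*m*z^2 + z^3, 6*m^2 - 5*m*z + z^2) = -2*m + z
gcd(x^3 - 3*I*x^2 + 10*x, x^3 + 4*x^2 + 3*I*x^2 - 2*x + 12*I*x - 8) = x + 2*I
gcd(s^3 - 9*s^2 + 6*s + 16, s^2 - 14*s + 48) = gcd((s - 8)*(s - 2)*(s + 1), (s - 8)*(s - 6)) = s - 8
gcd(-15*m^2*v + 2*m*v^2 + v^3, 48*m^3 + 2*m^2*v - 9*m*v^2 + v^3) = -3*m + v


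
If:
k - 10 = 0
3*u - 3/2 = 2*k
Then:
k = 10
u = 43/6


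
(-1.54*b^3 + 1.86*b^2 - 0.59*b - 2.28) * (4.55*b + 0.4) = -7.007*b^4 + 7.847*b^3 - 1.9405*b^2 - 10.61*b - 0.912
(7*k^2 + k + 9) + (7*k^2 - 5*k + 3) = 14*k^2 - 4*k + 12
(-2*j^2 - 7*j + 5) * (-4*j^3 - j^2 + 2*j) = 8*j^5 + 30*j^4 - 17*j^3 - 19*j^2 + 10*j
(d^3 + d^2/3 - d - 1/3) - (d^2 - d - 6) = d^3 - 2*d^2/3 + 17/3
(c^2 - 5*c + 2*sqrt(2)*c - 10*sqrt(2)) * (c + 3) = c^3 - 2*c^2 + 2*sqrt(2)*c^2 - 15*c - 4*sqrt(2)*c - 30*sqrt(2)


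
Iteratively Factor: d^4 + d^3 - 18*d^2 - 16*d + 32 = (d - 1)*(d^3 + 2*d^2 - 16*d - 32) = (d - 1)*(d + 4)*(d^2 - 2*d - 8) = (d - 4)*(d - 1)*(d + 4)*(d + 2)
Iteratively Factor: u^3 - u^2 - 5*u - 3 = (u + 1)*(u^2 - 2*u - 3) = (u + 1)^2*(u - 3)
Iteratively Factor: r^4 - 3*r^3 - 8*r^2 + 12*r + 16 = (r + 1)*(r^3 - 4*r^2 - 4*r + 16) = (r - 2)*(r + 1)*(r^2 - 2*r - 8) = (r - 2)*(r + 1)*(r + 2)*(r - 4)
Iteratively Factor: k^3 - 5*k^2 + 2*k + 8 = (k - 2)*(k^2 - 3*k - 4) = (k - 2)*(k + 1)*(k - 4)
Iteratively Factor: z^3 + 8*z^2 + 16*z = (z + 4)*(z^2 + 4*z) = z*(z + 4)*(z + 4)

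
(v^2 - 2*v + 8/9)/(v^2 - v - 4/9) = (3*v - 2)/(3*v + 1)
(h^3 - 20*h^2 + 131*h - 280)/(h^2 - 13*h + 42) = (h^2 - 13*h + 40)/(h - 6)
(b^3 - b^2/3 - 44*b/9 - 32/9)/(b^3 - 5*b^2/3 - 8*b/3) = (b + 4/3)/b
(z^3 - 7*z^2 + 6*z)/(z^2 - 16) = z*(z^2 - 7*z + 6)/(z^2 - 16)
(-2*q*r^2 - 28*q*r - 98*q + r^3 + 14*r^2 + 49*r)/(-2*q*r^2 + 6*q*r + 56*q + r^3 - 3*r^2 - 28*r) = (r^2 + 14*r + 49)/(r^2 - 3*r - 28)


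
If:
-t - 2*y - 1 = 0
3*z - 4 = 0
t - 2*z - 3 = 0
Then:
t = 17/3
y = -10/3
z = 4/3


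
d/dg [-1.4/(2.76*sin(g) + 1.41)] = 3.864*cos(g)/(2.76*sin(g) + 1.41)^2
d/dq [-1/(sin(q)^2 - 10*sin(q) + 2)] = 2*(sin(q) - 5)*cos(q)/(sin(q)^2 - 10*sin(q) + 2)^2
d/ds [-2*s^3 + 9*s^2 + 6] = 6*s*(3 - s)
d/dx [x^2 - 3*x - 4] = 2*x - 3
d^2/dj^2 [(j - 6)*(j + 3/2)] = 2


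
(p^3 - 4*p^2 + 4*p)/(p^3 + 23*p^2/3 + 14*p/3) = 3*(p^2 - 4*p + 4)/(3*p^2 + 23*p + 14)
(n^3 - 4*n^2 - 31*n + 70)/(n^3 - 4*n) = (n^2 - 2*n - 35)/(n*(n + 2))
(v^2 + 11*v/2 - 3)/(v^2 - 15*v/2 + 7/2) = (v + 6)/(v - 7)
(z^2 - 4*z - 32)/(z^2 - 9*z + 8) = (z + 4)/(z - 1)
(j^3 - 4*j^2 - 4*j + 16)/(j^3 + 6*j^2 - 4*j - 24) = (j - 4)/(j + 6)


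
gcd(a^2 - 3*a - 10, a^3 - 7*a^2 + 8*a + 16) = 1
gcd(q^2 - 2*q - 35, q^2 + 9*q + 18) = 1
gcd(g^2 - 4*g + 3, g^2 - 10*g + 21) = g - 3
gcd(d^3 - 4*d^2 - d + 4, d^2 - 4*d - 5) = d + 1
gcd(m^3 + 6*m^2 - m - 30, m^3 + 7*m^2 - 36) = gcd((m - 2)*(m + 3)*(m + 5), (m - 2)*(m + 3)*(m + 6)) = m^2 + m - 6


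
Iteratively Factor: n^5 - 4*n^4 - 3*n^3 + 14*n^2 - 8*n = (n + 2)*(n^4 - 6*n^3 + 9*n^2 - 4*n) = (n - 1)*(n + 2)*(n^3 - 5*n^2 + 4*n) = (n - 4)*(n - 1)*(n + 2)*(n^2 - n) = n*(n - 4)*(n - 1)*(n + 2)*(n - 1)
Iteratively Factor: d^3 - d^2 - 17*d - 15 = (d + 3)*(d^2 - 4*d - 5) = (d + 1)*(d + 3)*(d - 5)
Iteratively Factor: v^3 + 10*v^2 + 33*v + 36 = (v + 3)*(v^2 + 7*v + 12) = (v + 3)^2*(v + 4)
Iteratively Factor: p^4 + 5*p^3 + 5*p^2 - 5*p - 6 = (p + 3)*(p^3 + 2*p^2 - p - 2) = (p + 1)*(p + 3)*(p^2 + p - 2) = (p - 1)*(p + 1)*(p + 3)*(p + 2)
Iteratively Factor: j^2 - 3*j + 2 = (j - 2)*(j - 1)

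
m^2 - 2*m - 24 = (m - 6)*(m + 4)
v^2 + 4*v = v*(v + 4)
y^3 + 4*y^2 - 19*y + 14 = (y - 2)*(y - 1)*(y + 7)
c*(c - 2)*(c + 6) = c^3 + 4*c^2 - 12*c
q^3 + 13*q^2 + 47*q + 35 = (q + 1)*(q + 5)*(q + 7)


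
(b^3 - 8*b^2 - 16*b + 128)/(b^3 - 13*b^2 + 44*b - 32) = (b + 4)/(b - 1)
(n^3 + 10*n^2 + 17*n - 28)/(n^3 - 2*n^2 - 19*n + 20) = (n + 7)/(n - 5)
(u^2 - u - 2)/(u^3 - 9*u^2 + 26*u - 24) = (u + 1)/(u^2 - 7*u + 12)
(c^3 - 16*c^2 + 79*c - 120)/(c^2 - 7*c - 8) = (c^2 - 8*c + 15)/(c + 1)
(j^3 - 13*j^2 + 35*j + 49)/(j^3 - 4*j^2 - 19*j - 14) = (j - 7)/(j + 2)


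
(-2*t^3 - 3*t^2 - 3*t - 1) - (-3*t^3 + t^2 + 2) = t^3 - 4*t^2 - 3*t - 3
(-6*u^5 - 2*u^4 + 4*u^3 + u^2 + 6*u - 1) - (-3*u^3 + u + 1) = -6*u^5 - 2*u^4 + 7*u^3 + u^2 + 5*u - 2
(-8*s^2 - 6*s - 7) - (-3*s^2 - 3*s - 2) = -5*s^2 - 3*s - 5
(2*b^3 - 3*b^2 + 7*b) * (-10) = -20*b^3 + 30*b^2 - 70*b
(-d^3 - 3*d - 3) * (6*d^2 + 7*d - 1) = -6*d^5 - 7*d^4 - 17*d^3 - 39*d^2 - 18*d + 3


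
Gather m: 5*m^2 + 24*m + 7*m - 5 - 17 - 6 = 5*m^2 + 31*m - 28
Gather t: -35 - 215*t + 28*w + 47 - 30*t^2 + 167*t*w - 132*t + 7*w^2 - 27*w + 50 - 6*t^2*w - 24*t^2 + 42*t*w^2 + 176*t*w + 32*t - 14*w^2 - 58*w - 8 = t^2*(-6*w - 54) + t*(42*w^2 + 343*w - 315) - 7*w^2 - 57*w + 54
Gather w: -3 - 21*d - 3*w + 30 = -21*d - 3*w + 27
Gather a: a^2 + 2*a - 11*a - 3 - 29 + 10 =a^2 - 9*a - 22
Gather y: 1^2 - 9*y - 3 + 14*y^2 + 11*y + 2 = 14*y^2 + 2*y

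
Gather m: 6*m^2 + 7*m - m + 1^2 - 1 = 6*m^2 + 6*m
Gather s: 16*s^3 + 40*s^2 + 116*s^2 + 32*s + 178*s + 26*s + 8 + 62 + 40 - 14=16*s^3 + 156*s^2 + 236*s + 96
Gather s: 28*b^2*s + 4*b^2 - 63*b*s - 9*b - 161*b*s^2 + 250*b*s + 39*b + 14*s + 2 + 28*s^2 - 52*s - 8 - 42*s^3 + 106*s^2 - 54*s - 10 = 4*b^2 + 30*b - 42*s^3 + s^2*(134 - 161*b) + s*(28*b^2 + 187*b - 92) - 16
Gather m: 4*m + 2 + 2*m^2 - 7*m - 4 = 2*m^2 - 3*m - 2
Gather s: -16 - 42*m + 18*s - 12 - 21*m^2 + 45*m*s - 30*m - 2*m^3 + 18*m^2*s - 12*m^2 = -2*m^3 - 33*m^2 - 72*m + s*(18*m^2 + 45*m + 18) - 28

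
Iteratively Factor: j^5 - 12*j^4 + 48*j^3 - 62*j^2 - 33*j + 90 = (j - 3)*(j^4 - 9*j^3 + 21*j^2 + j - 30) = (j - 5)*(j - 3)*(j^3 - 4*j^2 + j + 6) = (j - 5)*(j - 3)*(j - 2)*(j^2 - 2*j - 3) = (j - 5)*(j - 3)*(j - 2)*(j + 1)*(j - 3)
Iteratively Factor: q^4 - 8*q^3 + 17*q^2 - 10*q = (q - 5)*(q^3 - 3*q^2 + 2*q) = q*(q - 5)*(q^2 - 3*q + 2) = q*(q - 5)*(q - 2)*(q - 1)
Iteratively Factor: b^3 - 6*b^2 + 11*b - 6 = (b - 1)*(b^2 - 5*b + 6) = (b - 2)*(b - 1)*(b - 3)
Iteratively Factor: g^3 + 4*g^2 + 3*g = (g)*(g^2 + 4*g + 3) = g*(g + 1)*(g + 3)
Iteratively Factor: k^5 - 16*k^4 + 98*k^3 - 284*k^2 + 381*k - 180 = (k - 3)*(k^4 - 13*k^3 + 59*k^2 - 107*k + 60) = (k - 5)*(k - 3)*(k^3 - 8*k^2 + 19*k - 12) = (k - 5)*(k - 4)*(k - 3)*(k^2 - 4*k + 3) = (k - 5)*(k - 4)*(k - 3)*(k - 1)*(k - 3)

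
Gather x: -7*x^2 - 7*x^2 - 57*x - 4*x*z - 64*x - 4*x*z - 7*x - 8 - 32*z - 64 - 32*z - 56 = -14*x^2 + x*(-8*z - 128) - 64*z - 128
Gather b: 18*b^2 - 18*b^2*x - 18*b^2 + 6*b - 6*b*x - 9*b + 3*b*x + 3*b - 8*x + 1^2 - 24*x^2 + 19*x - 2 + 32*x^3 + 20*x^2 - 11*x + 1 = -18*b^2*x - 3*b*x + 32*x^3 - 4*x^2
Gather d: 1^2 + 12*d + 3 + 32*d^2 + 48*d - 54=32*d^2 + 60*d - 50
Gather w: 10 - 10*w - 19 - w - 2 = -11*w - 11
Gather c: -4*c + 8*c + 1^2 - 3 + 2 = 4*c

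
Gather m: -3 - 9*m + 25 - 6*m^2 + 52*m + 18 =-6*m^2 + 43*m + 40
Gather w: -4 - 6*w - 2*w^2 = -2*w^2 - 6*w - 4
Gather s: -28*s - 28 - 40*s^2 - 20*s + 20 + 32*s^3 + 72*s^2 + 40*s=32*s^3 + 32*s^2 - 8*s - 8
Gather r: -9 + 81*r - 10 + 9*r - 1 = 90*r - 20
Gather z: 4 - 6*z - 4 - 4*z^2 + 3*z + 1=-4*z^2 - 3*z + 1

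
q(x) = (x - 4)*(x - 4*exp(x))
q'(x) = x + (1 - 4*exp(x))*(x - 4) - 4*exp(x) = x - (x - 4)*(4*exp(x) - 1) - 4*exp(x)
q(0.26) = 18.43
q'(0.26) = 10.73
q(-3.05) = 22.84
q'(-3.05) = -8.95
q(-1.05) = 12.37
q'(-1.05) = -0.43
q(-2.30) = 17.02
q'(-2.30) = -6.47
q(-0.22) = 14.47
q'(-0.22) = 5.90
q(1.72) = 47.01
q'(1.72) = 28.03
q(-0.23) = 14.42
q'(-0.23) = 5.81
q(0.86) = 26.98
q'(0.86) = 17.95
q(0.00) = 16.00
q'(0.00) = 8.00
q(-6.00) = 60.10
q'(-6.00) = -15.91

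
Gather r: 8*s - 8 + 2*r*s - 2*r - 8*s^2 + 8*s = r*(2*s - 2) - 8*s^2 + 16*s - 8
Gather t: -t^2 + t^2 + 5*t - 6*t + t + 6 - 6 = 0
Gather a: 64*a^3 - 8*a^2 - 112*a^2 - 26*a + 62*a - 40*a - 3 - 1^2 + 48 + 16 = 64*a^3 - 120*a^2 - 4*a + 60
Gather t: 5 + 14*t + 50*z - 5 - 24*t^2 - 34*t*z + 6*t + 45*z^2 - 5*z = -24*t^2 + t*(20 - 34*z) + 45*z^2 + 45*z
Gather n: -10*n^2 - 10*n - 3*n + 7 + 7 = -10*n^2 - 13*n + 14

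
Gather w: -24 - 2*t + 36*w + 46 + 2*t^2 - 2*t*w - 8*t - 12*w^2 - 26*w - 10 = 2*t^2 - 10*t - 12*w^2 + w*(10 - 2*t) + 12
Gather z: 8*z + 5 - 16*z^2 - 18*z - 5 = -16*z^2 - 10*z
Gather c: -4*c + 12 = 12 - 4*c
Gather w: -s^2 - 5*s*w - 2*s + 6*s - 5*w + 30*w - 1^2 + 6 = -s^2 + 4*s + w*(25 - 5*s) + 5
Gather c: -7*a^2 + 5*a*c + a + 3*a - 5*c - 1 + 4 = -7*a^2 + 4*a + c*(5*a - 5) + 3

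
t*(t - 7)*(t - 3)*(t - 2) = t^4 - 12*t^3 + 41*t^2 - 42*t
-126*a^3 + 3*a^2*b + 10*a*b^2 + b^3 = (-3*a + b)*(6*a + b)*(7*a + b)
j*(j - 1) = j^2 - j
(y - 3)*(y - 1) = y^2 - 4*y + 3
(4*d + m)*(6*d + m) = 24*d^2 + 10*d*m + m^2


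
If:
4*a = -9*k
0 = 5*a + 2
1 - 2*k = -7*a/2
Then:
No Solution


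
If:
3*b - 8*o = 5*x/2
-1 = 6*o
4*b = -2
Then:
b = -1/2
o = -1/6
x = -1/15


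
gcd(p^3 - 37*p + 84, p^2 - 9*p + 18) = p - 3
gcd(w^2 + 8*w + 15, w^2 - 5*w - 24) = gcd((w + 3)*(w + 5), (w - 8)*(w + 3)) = w + 3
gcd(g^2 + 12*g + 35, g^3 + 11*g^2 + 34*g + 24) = 1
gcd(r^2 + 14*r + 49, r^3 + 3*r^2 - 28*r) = r + 7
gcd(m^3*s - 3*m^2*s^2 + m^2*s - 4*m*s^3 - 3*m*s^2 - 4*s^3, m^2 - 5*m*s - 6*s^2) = m + s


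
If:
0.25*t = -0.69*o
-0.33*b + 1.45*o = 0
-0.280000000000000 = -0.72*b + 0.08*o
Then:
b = 0.40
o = 0.09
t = -0.25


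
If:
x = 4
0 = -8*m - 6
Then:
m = -3/4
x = 4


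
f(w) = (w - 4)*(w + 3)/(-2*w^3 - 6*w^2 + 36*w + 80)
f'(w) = (w - 4)*(w + 3)*(6*w^2 + 12*w - 36)/(-2*w^3 - 6*w^2 + 36*w + 80)^2 + (w - 4)/(-2*w^3 - 6*w^2 + 36*w + 80) + (w + 3)/(-2*w^3 - 6*w^2 + 36*w + 80) = (w^2 + 6*w + 11)/(2*(w^4 + 14*w^3 + 69*w^2 + 140*w + 100))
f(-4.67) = -0.95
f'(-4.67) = 3.08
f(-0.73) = -0.21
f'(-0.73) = 0.12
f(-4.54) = -0.66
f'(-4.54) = 1.60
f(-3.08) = -0.02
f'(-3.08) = 0.23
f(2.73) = -0.08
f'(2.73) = 0.01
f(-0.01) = -0.15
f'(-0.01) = 0.06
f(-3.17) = -0.04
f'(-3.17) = 0.22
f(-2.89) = 0.03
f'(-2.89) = 0.29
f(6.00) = -0.05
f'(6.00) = 0.01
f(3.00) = -0.08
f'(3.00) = 0.01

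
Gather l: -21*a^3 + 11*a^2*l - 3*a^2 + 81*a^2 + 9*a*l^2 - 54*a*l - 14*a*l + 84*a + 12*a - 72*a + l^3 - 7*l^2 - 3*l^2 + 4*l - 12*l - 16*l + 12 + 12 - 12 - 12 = -21*a^3 + 78*a^2 + 24*a + l^3 + l^2*(9*a - 10) + l*(11*a^2 - 68*a - 24)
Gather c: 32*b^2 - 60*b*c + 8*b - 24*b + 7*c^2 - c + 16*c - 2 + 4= 32*b^2 - 16*b + 7*c^2 + c*(15 - 60*b) + 2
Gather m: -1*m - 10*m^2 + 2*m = -10*m^2 + m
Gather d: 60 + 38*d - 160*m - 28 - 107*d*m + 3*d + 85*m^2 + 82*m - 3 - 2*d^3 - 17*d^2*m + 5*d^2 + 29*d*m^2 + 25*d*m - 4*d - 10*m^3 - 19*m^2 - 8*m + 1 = -2*d^3 + d^2*(5 - 17*m) + d*(29*m^2 - 82*m + 37) - 10*m^3 + 66*m^2 - 86*m + 30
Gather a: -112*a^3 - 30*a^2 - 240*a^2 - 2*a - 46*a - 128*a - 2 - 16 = -112*a^3 - 270*a^2 - 176*a - 18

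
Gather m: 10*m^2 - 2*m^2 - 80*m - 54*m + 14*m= 8*m^2 - 120*m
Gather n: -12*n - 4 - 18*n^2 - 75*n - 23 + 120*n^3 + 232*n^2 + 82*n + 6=120*n^3 + 214*n^2 - 5*n - 21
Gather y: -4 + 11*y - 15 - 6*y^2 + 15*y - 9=-6*y^2 + 26*y - 28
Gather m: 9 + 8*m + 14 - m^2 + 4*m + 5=-m^2 + 12*m + 28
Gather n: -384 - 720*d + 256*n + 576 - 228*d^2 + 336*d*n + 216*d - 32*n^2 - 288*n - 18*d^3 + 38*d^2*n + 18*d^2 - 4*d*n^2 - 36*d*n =-18*d^3 - 210*d^2 - 504*d + n^2*(-4*d - 32) + n*(38*d^2 + 300*d - 32) + 192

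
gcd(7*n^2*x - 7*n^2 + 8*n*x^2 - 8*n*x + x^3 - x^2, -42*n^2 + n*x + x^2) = 7*n + x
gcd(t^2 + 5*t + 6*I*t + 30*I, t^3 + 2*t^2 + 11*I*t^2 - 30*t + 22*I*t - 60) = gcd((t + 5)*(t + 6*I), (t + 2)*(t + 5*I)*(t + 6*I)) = t + 6*I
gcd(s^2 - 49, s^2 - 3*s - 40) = 1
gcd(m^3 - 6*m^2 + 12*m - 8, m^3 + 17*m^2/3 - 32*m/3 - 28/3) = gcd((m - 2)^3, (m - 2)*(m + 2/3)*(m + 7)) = m - 2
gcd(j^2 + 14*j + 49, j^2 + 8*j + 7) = j + 7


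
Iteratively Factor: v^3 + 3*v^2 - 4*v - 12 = (v + 3)*(v^2 - 4) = (v + 2)*(v + 3)*(v - 2)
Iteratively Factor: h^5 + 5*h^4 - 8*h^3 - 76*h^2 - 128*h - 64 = (h + 2)*(h^4 + 3*h^3 - 14*h^2 - 48*h - 32) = (h + 2)*(h + 4)*(h^3 - h^2 - 10*h - 8) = (h - 4)*(h + 2)*(h + 4)*(h^2 + 3*h + 2) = (h - 4)*(h + 2)^2*(h + 4)*(h + 1)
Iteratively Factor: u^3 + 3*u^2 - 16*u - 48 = (u - 4)*(u^2 + 7*u + 12) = (u - 4)*(u + 3)*(u + 4)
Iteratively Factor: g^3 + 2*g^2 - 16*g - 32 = (g + 4)*(g^2 - 2*g - 8) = (g + 2)*(g + 4)*(g - 4)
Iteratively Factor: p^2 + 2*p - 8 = (p - 2)*(p + 4)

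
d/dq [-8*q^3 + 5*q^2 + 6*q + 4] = -24*q^2 + 10*q + 6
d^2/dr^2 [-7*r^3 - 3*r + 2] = -42*r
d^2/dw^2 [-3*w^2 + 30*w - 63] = -6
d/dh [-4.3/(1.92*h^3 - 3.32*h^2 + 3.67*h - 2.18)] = (24.768*h^2 - 28.552*h + 15.781)/(1.92*h^3 - 3.32*h^2 + 3.67*h - 2.18)^2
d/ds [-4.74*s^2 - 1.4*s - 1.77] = -9.48*s - 1.4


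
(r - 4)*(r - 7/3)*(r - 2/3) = r^3 - 7*r^2 + 122*r/9 - 56/9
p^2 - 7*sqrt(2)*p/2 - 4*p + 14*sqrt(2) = (p - 4)*(p - 7*sqrt(2)/2)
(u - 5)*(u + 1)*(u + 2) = u^3 - 2*u^2 - 13*u - 10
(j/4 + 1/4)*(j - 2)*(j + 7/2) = j^3/4 + 5*j^2/8 - 11*j/8 - 7/4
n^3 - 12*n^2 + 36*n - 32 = (n - 8)*(n - 2)^2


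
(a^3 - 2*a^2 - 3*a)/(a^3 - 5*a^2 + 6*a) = (a + 1)/(a - 2)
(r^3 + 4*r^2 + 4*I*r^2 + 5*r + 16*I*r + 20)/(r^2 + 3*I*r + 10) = (r^2 + r*(4 - I) - 4*I)/(r - 2*I)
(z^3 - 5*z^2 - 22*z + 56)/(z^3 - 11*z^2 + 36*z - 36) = (z^2 - 3*z - 28)/(z^2 - 9*z + 18)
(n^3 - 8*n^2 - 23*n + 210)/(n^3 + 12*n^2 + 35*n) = (n^2 - 13*n + 42)/(n*(n + 7))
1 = 1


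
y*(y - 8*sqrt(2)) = y^2 - 8*sqrt(2)*y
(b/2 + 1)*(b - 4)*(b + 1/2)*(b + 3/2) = b^4/2 - 45*b^2/8 - 35*b/4 - 3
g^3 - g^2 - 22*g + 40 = (g - 4)*(g - 2)*(g + 5)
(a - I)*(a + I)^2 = a^3 + I*a^2 + a + I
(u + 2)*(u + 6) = u^2 + 8*u + 12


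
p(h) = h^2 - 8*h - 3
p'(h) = 2*h - 8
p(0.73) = -8.31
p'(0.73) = -6.54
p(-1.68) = 13.26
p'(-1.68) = -11.36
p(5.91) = -15.35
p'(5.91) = 3.82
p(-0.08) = -2.35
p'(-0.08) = -8.16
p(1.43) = -12.40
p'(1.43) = -5.14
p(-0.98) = 5.80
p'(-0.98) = -9.96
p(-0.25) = -0.94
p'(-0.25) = -8.50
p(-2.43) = 22.34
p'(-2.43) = -12.86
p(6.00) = -15.00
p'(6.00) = 4.00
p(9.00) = 6.00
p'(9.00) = 10.00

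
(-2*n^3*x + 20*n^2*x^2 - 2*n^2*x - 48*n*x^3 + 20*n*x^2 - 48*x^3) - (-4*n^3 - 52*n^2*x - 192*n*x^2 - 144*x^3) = -2*n^3*x + 4*n^3 + 20*n^2*x^2 + 50*n^2*x - 48*n*x^3 + 212*n*x^2 + 96*x^3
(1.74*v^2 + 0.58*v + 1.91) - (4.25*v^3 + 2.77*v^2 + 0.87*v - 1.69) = -4.25*v^3 - 1.03*v^2 - 0.29*v + 3.6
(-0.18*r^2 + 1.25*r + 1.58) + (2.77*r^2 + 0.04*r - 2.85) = 2.59*r^2 + 1.29*r - 1.27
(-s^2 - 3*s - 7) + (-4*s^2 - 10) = -5*s^2 - 3*s - 17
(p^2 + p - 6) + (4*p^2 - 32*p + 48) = 5*p^2 - 31*p + 42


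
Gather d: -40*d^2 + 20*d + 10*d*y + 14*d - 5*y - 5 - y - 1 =-40*d^2 + d*(10*y + 34) - 6*y - 6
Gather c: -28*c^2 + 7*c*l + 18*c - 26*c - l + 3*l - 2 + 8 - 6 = -28*c^2 + c*(7*l - 8) + 2*l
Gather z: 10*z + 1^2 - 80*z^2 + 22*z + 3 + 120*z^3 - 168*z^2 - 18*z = 120*z^3 - 248*z^2 + 14*z + 4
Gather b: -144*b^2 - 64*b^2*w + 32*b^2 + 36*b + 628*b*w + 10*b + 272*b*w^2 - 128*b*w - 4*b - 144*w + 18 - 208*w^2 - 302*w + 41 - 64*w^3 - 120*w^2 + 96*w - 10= b^2*(-64*w - 112) + b*(272*w^2 + 500*w + 42) - 64*w^3 - 328*w^2 - 350*w + 49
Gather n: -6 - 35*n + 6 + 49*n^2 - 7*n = 49*n^2 - 42*n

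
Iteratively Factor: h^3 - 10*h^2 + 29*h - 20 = (h - 1)*(h^2 - 9*h + 20) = (h - 5)*(h - 1)*(h - 4)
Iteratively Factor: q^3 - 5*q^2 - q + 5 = (q + 1)*(q^2 - 6*q + 5) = (q - 1)*(q + 1)*(q - 5)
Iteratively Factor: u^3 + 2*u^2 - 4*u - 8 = (u - 2)*(u^2 + 4*u + 4) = (u - 2)*(u + 2)*(u + 2)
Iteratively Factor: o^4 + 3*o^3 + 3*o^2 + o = (o + 1)*(o^3 + 2*o^2 + o) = o*(o + 1)*(o^2 + 2*o + 1) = o*(o + 1)^2*(o + 1)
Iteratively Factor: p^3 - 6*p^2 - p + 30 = (p + 2)*(p^2 - 8*p + 15) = (p - 5)*(p + 2)*(p - 3)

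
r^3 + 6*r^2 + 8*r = r*(r + 2)*(r + 4)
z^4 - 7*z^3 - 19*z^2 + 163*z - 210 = (z - 7)*(z - 3)*(z - 2)*(z + 5)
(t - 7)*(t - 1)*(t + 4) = t^3 - 4*t^2 - 25*t + 28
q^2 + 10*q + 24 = (q + 4)*(q + 6)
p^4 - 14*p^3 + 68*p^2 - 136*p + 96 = (p - 6)*(p - 4)*(p - 2)^2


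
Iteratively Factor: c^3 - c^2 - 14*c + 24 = (c - 2)*(c^2 + c - 12) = (c - 2)*(c + 4)*(c - 3)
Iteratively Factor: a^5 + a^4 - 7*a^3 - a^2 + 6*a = (a + 1)*(a^4 - 7*a^2 + 6*a) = a*(a + 1)*(a^3 - 7*a + 6) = a*(a + 1)*(a + 3)*(a^2 - 3*a + 2) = a*(a - 1)*(a + 1)*(a + 3)*(a - 2)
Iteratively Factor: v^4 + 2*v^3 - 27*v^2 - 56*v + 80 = (v + 4)*(v^3 - 2*v^2 - 19*v + 20) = (v - 1)*(v + 4)*(v^2 - v - 20) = (v - 5)*(v - 1)*(v + 4)*(v + 4)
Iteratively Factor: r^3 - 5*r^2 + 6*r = (r)*(r^2 - 5*r + 6) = r*(r - 2)*(r - 3)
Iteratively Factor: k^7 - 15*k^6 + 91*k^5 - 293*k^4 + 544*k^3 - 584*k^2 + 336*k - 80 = (k - 2)*(k^6 - 13*k^5 + 65*k^4 - 163*k^3 + 218*k^2 - 148*k + 40) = (k - 2)^2*(k^5 - 11*k^4 + 43*k^3 - 77*k^2 + 64*k - 20) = (k - 2)^3*(k^4 - 9*k^3 + 25*k^2 - 27*k + 10) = (k - 2)^3*(k - 1)*(k^3 - 8*k^2 + 17*k - 10) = (k - 5)*(k - 2)^3*(k - 1)*(k^2 - 3*k + 2) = (k - 5)*(k - 2)^3*(k - 1)^2*(k - 2)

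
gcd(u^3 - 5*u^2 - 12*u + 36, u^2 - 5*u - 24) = u + 3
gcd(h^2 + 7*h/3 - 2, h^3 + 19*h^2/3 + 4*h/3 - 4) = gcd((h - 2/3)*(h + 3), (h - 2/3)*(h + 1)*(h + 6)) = h - 2/3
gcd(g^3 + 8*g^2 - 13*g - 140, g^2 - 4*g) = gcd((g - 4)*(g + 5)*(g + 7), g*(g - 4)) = g - 4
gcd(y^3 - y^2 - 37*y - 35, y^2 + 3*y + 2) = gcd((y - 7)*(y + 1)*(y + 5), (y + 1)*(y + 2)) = y + 1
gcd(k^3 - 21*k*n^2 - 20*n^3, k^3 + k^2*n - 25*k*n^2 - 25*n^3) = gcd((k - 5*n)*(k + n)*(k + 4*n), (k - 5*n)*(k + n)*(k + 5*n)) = k^2 - 4*k*n - 5*n^2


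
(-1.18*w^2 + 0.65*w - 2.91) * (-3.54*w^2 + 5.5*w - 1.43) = 4.1772*w^4 - 8.791*w^3 + 15.5638*w^2 - 16.9345*w + 4.1613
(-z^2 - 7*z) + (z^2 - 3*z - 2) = -10*z - 2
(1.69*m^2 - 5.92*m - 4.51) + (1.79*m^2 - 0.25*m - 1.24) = 3.48*m^2 - 6.17*m - 5.75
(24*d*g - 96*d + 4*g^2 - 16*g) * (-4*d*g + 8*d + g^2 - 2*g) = -96*d^2*g^2 + 576*d^2*g - 768*d^2 + 8*d*g^3 - 48*d*g^2 + 64*d*g + 4*g^4 - 24*g^3 + 32*g^2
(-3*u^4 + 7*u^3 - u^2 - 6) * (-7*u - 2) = 21*u^5 - 43*u^4 - 7*u^3 + 2*u^2 + 42*u + 12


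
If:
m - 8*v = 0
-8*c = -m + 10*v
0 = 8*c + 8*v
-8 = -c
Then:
No Solution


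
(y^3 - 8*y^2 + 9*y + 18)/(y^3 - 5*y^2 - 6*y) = (y - 3)/y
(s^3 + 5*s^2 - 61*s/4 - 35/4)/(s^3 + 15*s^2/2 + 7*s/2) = (s - 5/2)/s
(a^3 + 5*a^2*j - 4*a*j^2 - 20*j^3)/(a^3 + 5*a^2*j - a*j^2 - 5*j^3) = (a^2 - 4*j^2)/(a^2 - j^2)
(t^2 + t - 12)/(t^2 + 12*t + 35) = (t^2 + t - 12)/(t^2 + 12*t + 35)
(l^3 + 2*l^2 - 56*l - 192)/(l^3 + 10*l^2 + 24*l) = (l - 8)/l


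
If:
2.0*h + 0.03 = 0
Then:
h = -0.02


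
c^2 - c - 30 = (c - 6)*(c + 5)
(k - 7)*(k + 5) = k^2 - 2*k - 35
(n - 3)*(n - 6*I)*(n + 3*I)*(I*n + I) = I*n^4 + 3*n^3 - 2*I*n^3 - 6*n^2 + 15*I*n^2 - 9*n - 36*I*n - 54*I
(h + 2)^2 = h^2 + 4*h + 4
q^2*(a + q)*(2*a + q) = 2*a^2*q^2 + 3*a*q^3 + q^4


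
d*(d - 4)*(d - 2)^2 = d^4 - 8*d^3 + 20*d^2 - 16*d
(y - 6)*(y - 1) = y^2 - 7*y + 6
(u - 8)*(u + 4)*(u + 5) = u^3 + u^2 - 52*u - 160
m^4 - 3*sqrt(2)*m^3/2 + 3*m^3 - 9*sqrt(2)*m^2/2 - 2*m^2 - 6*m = m*(m + 3)*(m - 2*sqrt(2))*(m + sqrt(2)/2)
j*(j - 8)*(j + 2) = j^3 - 6*j^2 - 16*j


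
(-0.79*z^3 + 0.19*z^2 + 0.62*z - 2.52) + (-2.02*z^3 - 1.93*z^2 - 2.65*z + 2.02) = -2.81*z^3 - 1.74*z^2 - 2.03*z - 0.5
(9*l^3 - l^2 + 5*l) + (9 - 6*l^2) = 9*l^3 - 7*l^2 + 5*l + 9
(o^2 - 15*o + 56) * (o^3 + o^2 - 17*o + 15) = o^5 - 14*o^4 + 24*o^3 + 326*o^2 - 1177*o + 840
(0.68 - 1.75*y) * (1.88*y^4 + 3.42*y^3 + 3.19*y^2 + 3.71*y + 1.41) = -3.29*y^5 - 4.7066*y^4 - 3.2569*y^3 - 4.3233*y^2 + 0.0553000000000003*y + 0.9588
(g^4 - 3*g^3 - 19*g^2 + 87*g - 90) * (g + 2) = g^5 - g^4 - 25*g^3 + 49*g^2 + 84*g - 180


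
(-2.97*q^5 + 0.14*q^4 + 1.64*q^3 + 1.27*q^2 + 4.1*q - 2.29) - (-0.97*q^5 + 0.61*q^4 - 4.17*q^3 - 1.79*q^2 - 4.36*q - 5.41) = -2.0*q^5 - 0.47*q^4 + 5.81*q^3 + 3.06*q^2 + 8.46*q + 3.12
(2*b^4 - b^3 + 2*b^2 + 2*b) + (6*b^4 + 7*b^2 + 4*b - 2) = 8*b^4 - b^3 + 9*b^2 + 6*b - 2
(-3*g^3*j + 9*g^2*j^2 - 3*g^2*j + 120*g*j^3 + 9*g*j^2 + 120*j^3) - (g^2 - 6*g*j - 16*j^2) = -3*g^3*j + 9*g^2*j^2 - 3*g^2*j - g^2 + 120*g*j^3 + 9*g*j^2 + 6*g*j + 120*j^3 + 16*j^2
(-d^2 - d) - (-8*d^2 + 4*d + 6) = 7*d^2 - 5*d - 6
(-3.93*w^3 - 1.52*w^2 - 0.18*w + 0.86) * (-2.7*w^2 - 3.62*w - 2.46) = 10.611*w^5 + 18.3306*w^4 + 15.6562*w^3 + 2.0688*w^2 - 2.6704*w - 2.1156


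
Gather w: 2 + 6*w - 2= 6*w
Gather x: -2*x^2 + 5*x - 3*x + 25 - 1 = -2*x^2 + 2*x + 24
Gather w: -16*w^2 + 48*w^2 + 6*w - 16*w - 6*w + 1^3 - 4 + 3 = 32*w^2 - 16*w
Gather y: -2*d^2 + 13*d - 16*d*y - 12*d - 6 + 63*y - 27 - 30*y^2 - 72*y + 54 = -2*d^2 + d - 30*y^2 + y*(-16*d - 9) + 21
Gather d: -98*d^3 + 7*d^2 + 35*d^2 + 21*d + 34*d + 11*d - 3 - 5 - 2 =-98*d^3 + 42*d^2 + 66*d - 10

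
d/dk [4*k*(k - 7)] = 8*k - 28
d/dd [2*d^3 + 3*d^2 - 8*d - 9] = 6*d^2 + 6*d - 8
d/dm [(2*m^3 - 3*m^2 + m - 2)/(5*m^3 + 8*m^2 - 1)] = (31*m^4 - 10*m^3 + 16*m^2 + 38*m - 1)/(25*m^6 + 80*m^5 + 64*m^4 - 10*m^3 - 16*m^2 + 1)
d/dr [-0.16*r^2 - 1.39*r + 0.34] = -0.32*r - 1.39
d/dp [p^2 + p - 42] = 2*p + 1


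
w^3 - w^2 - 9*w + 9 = (w - 3)*(w - 1)*(w + 3)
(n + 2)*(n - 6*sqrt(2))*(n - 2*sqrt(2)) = n^3 - 8*sqrt(2)*n^2 + 2*n^2 - 16*sqrt(2)*n + 24*n + 48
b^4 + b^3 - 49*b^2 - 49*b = b*(b - 7)*(b + 1)*(b + 7)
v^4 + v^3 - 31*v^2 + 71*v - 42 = (v - 3)*(v - 2)*(v - 1)*(v + 7)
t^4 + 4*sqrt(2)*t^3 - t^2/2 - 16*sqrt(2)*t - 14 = (t - 2)*(t + 2)*(t + sqrt(2)/2)*(t + 7*sqrt(2)/2)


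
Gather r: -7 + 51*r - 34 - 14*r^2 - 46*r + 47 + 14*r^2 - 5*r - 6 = 0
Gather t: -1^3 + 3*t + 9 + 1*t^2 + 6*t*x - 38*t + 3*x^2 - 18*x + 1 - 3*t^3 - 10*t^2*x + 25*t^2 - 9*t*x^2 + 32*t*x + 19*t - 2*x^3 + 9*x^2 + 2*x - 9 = -3*t^3 + t^2*(26 - 10*x) + t*(-9*x^2 + 38*x - 16) - 2*x^3 + 12*x^2 - 16*x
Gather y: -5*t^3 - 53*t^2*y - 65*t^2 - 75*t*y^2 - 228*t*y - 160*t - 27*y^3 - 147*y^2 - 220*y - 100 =-5*t^3 - 65*t^2 - 160*t - 27*y^3 + y^2*(-75*t - 147) + y*(-53*t^2 - 228*t - 220) - 100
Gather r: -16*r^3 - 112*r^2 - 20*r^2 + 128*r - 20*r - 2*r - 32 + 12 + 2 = -16*r^3 - 132*r^2 + 106*r - 18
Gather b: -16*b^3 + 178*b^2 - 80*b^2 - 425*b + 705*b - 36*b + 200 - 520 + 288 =-16*b^3 + 98*b^2 + 244*b - 32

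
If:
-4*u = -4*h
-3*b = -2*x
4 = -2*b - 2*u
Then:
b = 2*x/3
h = -2*x/3 - 2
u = -2*x/3 - 2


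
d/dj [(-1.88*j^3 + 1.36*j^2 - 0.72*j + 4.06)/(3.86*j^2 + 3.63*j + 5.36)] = (-7.2568*j^4 - 13.6488*j^3 - 22.5144*j^2 - 16.764*j - 18.597)/(14.8996*j^4 + 28.0236*j^3 + 54.5561*j^2 + 38.9136*j + 28.7296)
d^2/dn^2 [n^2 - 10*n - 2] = 2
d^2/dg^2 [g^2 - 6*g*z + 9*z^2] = 2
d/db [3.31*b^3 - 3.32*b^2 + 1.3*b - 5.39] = 9.93*b^2 - 6.64*b + 1.3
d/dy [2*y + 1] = 2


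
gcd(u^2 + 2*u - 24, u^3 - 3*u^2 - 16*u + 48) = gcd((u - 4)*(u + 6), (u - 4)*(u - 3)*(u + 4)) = u - 4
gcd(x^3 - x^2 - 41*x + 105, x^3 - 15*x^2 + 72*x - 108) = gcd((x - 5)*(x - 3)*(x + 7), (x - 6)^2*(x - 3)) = x - 3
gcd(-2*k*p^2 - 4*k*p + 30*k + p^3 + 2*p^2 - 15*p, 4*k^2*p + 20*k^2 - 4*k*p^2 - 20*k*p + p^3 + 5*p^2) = -2*k*p - 10*k + p^2 + 5*p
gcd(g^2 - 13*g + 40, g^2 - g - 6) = 1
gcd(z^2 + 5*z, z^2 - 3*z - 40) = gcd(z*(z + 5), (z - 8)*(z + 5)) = z + 5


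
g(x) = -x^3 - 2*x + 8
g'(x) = -3*x^2 - 2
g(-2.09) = 21.31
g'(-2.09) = -15.10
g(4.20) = -74.49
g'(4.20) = -54.92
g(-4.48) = 106.88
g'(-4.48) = -62.21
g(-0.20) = 8.41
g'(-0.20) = -2.12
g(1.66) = 0.11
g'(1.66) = -10.27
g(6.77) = -315.83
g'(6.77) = -139.50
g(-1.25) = 12.45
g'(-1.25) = -6.69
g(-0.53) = 9.21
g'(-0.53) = -2.84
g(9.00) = -739.00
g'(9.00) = -245.00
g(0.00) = 8.00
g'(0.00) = -2.00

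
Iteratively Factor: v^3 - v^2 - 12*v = (v + 3)*(v^2 - 4*v) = (v - 4)*(v + 3)*(v)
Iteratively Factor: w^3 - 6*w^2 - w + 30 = (w - 5)*(w^2 - w - 6) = (w - 5)*(w + 2)*(w - 3)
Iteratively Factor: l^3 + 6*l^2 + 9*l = (l)*(l^2 + 6*l + 9) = l*(l + 3)*(l + 3)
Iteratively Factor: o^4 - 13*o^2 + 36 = (o - 2)*(o^3 + 2*o^2 - 9*o - 18) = (o - 2)*(o + 2)*(o^2 - 9) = (o - 3)*(o - 2)*(o + 2)*(o + 3)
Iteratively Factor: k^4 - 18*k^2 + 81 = (k - 3)*(k^3 + 3*k^2 - 9*k - 27) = (k - 3)^2*(k^2 + 6*k + 9) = (k - 3)^2*(k + 3)*(k + 3)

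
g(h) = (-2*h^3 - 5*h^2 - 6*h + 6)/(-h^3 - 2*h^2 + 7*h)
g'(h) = (-6*h^2 - 10*h - 6)/(-h^3 - 2*h^2 + 7*h) + (3*h^2 + 4*h - 7)*(-2*h^3 - 5*h^2 - 6*h + 6)/(-h^3 - 2*h^2 + 7*h)^2 = (-h^4 - 40*h^3 - 29*h^2 + 24*h - 42)/(h^2*(h^4 + 4*h^3 - 10*h^2 - 28*h + 49))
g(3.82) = 3.46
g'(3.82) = -0.83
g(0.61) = 0.01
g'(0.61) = -4.35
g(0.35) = 1.48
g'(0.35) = -8.32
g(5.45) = 2.72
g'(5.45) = -0.24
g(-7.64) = 2.36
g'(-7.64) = 0.16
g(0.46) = 0.74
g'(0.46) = -5.63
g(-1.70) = -0.91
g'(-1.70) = 0.13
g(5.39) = 2.74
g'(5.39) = -0.25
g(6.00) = 2.61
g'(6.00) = -0.18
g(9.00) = 2.31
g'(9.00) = -0.06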